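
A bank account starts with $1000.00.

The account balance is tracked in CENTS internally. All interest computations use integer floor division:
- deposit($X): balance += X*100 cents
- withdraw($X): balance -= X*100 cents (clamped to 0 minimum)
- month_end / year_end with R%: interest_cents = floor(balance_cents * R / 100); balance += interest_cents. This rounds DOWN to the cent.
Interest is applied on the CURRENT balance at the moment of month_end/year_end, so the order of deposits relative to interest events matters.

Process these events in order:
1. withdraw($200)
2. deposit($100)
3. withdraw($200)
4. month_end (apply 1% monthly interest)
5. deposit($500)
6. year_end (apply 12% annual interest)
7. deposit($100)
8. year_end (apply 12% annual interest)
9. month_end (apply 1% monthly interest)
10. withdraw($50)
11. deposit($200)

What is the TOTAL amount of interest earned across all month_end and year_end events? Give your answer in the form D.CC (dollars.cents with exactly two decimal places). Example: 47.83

After 1 (withdraw($200)): balance=$800.00 total_interest=$0.00
After 2 (deposit($100)): balance=$900.00 total_interest=$0.00
After 3 (withdraw($200)): balance=$700.00 total_interest=$0.00
After 4 (month_end (apply 1% monthly interest)): balance=$707.00 total_interest=$7.00
After 5 (deposit($500)): balance=$1207.00 total_interest=$7.00
After 6 (year_end (apply 12% annual interest)): balance=$1351.84 total_interest=$151.84
After 7 (deposit($100)): balance=$1451.84 total_interest=$151.84
After 8 (year_end (apply 12% annual interest)): balance=$1626.06 total_interest=$326.06
After 9 (month_end (apply 1% monthly interest)): balance=$1642.32 total_interest=$342.32
After 10 (withdraw($50)): balance=$1592.32 total_interest=$342.32
After 11 (deposit($200)): balance=$1792.32 total_interest=$342.32

Answer: 342.32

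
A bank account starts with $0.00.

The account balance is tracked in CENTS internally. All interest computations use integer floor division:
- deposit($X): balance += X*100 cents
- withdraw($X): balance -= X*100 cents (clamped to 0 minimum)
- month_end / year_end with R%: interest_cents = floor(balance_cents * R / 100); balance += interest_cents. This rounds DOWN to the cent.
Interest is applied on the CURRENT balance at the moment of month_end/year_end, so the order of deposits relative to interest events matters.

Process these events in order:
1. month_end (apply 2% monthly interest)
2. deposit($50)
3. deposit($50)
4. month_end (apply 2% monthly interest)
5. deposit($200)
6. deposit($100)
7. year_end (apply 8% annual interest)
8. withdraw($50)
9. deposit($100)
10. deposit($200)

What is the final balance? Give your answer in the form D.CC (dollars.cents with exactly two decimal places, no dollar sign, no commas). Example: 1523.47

Answer: 684.16

Derivation:
After 1 (month_end (apply 2% monthly interest)): balance=$0.00 total_interest=$0.00
After 2 (deposit($50)): balance=$50.00 total_interest=$0.00
After 3 (deposit($50)): balance=$100.00 total_interest=$0.00
After 4 (month_end (apply 2% monthly interest)): balance=$102.00 total_interest=$2.00
After 5 (deposit($200)): balance=$302.00 total_interest=$2.00
After 6 (deposit($100)): balance=$402.00 total_interest=$2.00
After 7 (year_end (apply 8% annual interest)): balance=$434.16 total_interest=$34.16
After 8 (withdraw($50)): balance=$384.16 total_interest=$34.16
After 9 (deposit($100)): balance=$484.16 total_interest=$34.16
After 10 (deposit($200)): balance=$684.16 total_interest=$34.16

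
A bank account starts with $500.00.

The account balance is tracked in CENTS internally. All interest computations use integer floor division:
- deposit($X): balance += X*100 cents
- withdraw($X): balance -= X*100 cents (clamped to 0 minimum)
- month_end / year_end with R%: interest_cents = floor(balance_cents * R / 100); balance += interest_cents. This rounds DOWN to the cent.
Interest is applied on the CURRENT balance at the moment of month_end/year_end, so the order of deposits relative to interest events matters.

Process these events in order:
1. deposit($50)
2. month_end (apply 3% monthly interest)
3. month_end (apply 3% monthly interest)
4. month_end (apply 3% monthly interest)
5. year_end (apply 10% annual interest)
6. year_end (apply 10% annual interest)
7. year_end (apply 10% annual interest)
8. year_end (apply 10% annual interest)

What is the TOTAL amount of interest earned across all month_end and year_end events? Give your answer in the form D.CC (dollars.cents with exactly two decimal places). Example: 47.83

Answer: 329.87

Derivation:
After 1 (deposit($50)): balance=$550.00 total_interest=$0.00
After 2 (month_end (apply 3% monthly interest)): balance=$566.50 total_interest=$16.50
After 3 (month_end (apply 3% monthly interest)): balance=$583.49 total_interest=$33.49
After 4 (month_end (apply 3% monthly interest)): balance=$600.99 total_interest=$50.99
After 5 (year_end (apply 10% annual interest)): balance=$661.08 total_interest=$111.08
After 6 (year_end (apply 10% annual interest)): balance=$727.18 total_interest=$177.18
After 7 (year_end (apply 10% annual interest)): balance=$799.89 total_interest=$249.89
After 8 (year_end (apply 10% annual interest)): balance=$879.87 total_interest=$329.87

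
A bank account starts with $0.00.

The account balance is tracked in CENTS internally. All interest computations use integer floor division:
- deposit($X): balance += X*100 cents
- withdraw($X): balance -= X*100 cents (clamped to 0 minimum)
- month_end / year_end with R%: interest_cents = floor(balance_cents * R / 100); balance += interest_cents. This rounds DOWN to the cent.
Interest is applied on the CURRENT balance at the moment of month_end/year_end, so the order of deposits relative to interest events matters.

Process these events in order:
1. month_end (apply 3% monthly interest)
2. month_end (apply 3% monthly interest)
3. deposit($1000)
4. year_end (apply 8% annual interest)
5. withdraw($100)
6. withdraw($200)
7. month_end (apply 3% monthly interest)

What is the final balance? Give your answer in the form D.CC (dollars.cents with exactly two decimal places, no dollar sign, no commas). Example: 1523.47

After 1 (month_end (apply 3% monthly interest)): balance=$0.00 total_interest=$0.00
After 2 (month_end (apply 3% monthly interest)): balance=$0.00 total_interest=$0.00
After 3 (deposit($1000)): balance=$1000.00 total_interest=$0.00
After 4 (year_end (apply 8% annual interest)): balance=$1080.00 total_interest=$80.00
After 5 (withdraw($100)): balance=$980.00 total_interest=$80.00
After 6 (withdraw($200)): balance=$780.00 total_interest=$80.00
After 7 (month_end (apply 3% monthly interest)): balance=$803.40 total_interest=$103.40

Answer: 803.40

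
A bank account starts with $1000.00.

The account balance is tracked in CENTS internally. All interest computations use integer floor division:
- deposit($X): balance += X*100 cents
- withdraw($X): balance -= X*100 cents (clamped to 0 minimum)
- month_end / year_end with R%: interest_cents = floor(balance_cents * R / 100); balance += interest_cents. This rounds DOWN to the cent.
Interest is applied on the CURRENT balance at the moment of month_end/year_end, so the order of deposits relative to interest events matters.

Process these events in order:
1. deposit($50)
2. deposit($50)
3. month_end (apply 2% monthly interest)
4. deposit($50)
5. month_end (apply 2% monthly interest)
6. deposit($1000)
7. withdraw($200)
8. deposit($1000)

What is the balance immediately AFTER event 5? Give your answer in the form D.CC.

Answer: 1195.44

Derivation:
After 1 (deposit($50)): balance=$1050.00 total_interest=$0.00
After 2 (deposit($50)): balance=$1100.00 total_interest=$0.00
After 3 (month_end (apply 2% monthly interest)): balance=$1122.00 total_interest=$22.00
After 4 (deposit($50)): balance=$1172.00 total_interest=$22.00
After 5 (month_end (apply 2% monthly interest)): balance=$1195.44 total_interest=$45.44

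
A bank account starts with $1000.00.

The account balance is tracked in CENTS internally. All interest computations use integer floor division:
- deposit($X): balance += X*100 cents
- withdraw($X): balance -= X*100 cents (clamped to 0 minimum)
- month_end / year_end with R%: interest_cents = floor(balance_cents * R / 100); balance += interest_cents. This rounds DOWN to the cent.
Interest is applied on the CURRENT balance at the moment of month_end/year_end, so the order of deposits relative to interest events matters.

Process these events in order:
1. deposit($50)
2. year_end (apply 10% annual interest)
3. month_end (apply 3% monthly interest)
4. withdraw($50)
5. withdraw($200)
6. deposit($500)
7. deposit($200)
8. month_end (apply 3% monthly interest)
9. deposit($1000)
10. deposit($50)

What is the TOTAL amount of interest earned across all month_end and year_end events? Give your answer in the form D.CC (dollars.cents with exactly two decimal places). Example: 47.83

Answer: 188.83

Derivation:
After 1 (deposit($50)): balance=$1050.00 total_interest=$0.00
After 2 (year_end (apply 10% annual interest)): balance=$1155.00 total_interest=$105.00
After 3 (month_end (apply 3% monthly interest)): balance=$1189.65 total_interest=$139.65
After 4 (withdraw($50)): balance=$1139.65 total_interest=$139.65
After 5 (withdraw($200)): balance=$939.65 total_interest=$139.65
After 6 (deposit($500)): balance=$1439.65 total_interest=$139.65
After 7 (deposit($200)): balance=$1639.65 total_interest=$139.65
After 8 (month_end (apply 3% monthly interest)): balance=$1688.83 total_interest=$188.83
After 9 (deposit($1000)): balance=$2688.83 total_interest=$188.83
After 10 (deposit($50)): balance=$2738.83 total_interest=$188.83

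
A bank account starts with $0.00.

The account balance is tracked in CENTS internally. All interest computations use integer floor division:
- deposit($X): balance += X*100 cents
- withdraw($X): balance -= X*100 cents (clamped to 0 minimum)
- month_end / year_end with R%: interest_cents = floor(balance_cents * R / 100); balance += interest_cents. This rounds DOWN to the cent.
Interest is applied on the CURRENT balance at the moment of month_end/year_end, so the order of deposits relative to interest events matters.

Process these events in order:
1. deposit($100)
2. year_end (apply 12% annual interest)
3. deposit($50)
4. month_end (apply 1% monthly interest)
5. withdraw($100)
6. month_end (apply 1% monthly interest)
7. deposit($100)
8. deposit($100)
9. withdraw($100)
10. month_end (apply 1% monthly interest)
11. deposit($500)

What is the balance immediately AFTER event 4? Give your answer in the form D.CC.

Answer: 163.62

Derivation:
After 1 (deposit($100)): balance=$100.00 total_interest=$0.00
After 2 (year_end (apply 12% annual interest)): balance=$112.00 total_interest=$12.00
After 3 (deposit($50)): balance=$162.00 total_interest=$12.00
After 4 (month_end (apply 1% monthly interest)): balance=$163.62 total_interest=$13.62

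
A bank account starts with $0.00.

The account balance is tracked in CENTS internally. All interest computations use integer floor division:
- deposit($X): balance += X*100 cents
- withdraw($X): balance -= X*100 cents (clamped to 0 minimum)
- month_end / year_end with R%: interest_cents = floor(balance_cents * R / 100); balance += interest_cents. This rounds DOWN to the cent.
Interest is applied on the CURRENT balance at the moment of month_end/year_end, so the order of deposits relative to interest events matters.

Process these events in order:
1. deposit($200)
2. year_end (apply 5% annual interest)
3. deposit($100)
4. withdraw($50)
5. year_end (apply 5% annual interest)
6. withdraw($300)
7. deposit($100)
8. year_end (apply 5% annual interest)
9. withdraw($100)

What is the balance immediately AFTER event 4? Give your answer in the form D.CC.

After 1 (deposit($200)): balance=$200.00 total_interest=$0.00
After 2 (year_end (apply 5% annual interest)): balance=$210.00 total_interest=$10.00
After 3 (deposit($100)): balance=$310.00 total_interest=$10.00
After 4 (withdraw($50)): balance=$260.00 total_interest=$10.00

Answer: 260.00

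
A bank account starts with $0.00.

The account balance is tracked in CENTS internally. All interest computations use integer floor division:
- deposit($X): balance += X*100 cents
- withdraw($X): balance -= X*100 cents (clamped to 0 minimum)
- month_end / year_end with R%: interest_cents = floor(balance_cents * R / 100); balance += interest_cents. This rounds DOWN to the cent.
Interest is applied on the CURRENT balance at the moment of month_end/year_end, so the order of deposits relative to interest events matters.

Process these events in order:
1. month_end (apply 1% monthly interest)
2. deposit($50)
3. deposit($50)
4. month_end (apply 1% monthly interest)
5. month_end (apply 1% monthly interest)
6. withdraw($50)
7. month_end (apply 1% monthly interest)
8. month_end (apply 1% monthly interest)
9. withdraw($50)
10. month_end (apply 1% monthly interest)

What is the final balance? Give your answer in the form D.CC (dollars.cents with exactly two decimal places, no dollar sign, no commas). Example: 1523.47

After 1 (month_end (apply 1% monthly interest)): balance=$0.00 total_interest=$0.00
After 2 (deposit($50)): balance=$50.00 total_interest=$0.00
After 3 (deposit($50)): balance=$100.00 total_interest=$0.00
After 4 (month_end (apply 1% monthly interest)): balance=$101.00 total_interest=$1.00
After 5 (month_end (apply 1% monthly interest)): balance=$102.01 total_interest=$2.01
After 6 (withdraw($50)): balance=$52.01 total_interest=$2.01
After 7 (month_end (apply 1% monthly interest)): balance=$52.53 total_interest=$2.53
After 8 (month_end (apply 1% monthly interest)): balance=$53.05 total_interest=$3.05
After 9 (withdraw($50)): balance=$3.05 total_interest=$3.05
After 10 (month_end (apply 1% monthly interest)): balance=$3.08 total_interest=$3.08

Answer: 3.08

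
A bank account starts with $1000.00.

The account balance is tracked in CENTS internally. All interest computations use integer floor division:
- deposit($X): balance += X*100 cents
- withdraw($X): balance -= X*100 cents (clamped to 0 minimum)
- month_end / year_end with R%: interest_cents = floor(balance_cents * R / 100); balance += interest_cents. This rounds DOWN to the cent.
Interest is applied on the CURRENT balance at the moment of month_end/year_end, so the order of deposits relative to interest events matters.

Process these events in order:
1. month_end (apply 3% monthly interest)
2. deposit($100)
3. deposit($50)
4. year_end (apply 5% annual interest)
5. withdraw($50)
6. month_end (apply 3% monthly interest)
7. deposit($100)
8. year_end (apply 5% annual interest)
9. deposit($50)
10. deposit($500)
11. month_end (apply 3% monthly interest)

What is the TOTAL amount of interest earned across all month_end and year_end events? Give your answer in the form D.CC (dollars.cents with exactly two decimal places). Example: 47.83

Answer: 249.12

Derivation:
After 1 (month_end (apply 3% monthly interest)): balance=$1030.00 total_interest=$30.00
After 2 (deposit($100)): balance=$1130.00 total_interest=$30.00
After 3 (deposit($50)): balance=$1180.00 total_interest=$30.00
After 4 (year_end (apply 5% annual interest)): balance=$1239.00 total_interest=$89.00
After 5 (withdraw($50)): balance=$1189.00 total_interest=$89.00
After 6 (month_end (apply 3% monthly interest)): balance=$1224.67 total_interest=$124.67
After 7 (deposit($100)): balance=$1324.67 total_interest=$124.67
After 8 (year_end (apply 5% annual interest)): balance=$1390.90 total_interest=$190.90
After 9 (deposit($50)): balance=$1440.90 total_interest=$190.90
After 10 (deposit($500)): balance=$1940.90 total_interest=$190.90
After 11 (month_end (apply 3% monthly interest)): balance=$1999.12 total_interest=$249.12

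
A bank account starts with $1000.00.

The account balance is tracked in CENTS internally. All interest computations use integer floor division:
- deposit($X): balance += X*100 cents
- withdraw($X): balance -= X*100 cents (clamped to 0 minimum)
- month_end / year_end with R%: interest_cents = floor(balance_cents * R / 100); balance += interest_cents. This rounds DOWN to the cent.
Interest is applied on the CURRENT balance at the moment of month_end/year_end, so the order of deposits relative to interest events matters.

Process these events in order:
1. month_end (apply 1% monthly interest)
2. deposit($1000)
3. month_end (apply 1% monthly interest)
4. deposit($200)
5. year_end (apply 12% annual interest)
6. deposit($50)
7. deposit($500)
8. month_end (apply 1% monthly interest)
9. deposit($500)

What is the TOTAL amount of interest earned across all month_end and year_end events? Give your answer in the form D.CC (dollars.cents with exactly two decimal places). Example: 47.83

Answer: 328.18

Derivation:
After 1 (month_end (apply 1% monthly interest)): balance=$1010.00 total_interest=$10.00
After 2 (deposit($1000)): balance=$2010.00 total_interest=$10.00
After 3 (month_end (apply 1% monthly interest)): balance=$2030.10 total_interest=$30.10
After 4 (deposit($200)): balance=$2230.10 total_interest=$30.10
After 5 (year_end (apply 12% annual interest)): balance=$2497.71 total_interest=$297.71
After 6 (deposit($50)): balance=$2547.71 total_interest=$297.71
After 7 (deposit($500)): balance=$3047.71 total_interest=$297.71
After 8 (month_end (apply 1% monthly interest)): balance=$3078.18 total_interest=$328.18
After 9 (deposit($500)): balance=$3578.18 total_interest=$328.18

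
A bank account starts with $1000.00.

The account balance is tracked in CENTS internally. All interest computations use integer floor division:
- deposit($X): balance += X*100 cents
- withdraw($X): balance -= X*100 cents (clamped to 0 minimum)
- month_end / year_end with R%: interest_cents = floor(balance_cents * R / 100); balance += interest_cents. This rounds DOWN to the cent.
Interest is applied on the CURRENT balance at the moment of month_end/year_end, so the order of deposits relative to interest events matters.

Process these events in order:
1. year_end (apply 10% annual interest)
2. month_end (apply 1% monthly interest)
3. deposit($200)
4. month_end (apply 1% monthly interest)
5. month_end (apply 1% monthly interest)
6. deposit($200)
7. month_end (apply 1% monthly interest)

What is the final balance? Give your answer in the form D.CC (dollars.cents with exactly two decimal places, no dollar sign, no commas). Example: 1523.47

Answer: 1552.72

Derivation:
After 1 (year_end (apply 10% annual interest)): balance=$1100.00 total_interest=$100.00
After 2 (month_end (apply 1% monthly interest)): balance=$1111.00 total_interest=$111.00
After 3 (deposit($200)): balance=$1311.00 total_interest=$111.00
After 4 (month_end (apply 1% monthly interest)): balance=$1324.11 total_interest=$124.11
After 5 (month_end (apply 1% monthly interest)): balance=$1337.35 total_interest=$137.35
After 6 (deposit($200)): balance=$1537.35 total_interest=$137.35
After 7 (month_end (apply 1% monthly interest)): balance=$1552.72 total_interest=$152.72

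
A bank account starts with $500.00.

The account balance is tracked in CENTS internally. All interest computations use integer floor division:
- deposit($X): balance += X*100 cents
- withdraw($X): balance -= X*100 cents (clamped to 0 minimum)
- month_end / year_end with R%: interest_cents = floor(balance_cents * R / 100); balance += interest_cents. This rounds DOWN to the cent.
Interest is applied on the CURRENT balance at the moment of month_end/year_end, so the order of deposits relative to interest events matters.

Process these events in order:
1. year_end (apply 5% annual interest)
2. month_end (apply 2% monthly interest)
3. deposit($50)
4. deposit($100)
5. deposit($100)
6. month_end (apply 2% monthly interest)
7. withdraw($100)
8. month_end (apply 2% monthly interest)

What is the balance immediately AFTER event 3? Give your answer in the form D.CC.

Answer: 585.50

Derivation:
After 1 (year_end (apply 5% annual interest)): balance=$525.00 total_interest=$25.00
After 2 (month_end (apply 2% monthly interest)): balance=$535.50 total_interest=$35.50
After 3 (deposit($50)): balance=$585.50 total_interest=$35.50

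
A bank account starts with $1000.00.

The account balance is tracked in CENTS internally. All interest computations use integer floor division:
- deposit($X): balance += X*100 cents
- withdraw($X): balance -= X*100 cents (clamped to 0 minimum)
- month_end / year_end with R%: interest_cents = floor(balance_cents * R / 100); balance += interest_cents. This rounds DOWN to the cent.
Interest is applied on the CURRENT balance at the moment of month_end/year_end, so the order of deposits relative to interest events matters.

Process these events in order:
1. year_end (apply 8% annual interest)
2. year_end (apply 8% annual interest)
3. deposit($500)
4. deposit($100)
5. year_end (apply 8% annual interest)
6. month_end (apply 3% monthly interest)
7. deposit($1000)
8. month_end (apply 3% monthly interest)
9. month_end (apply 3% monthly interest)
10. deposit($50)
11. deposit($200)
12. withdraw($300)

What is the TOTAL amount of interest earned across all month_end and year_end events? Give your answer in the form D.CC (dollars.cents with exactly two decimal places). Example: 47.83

Answer: 545.49

Derivation:
After 1 (year_end (apply 8% annual interest)): balance=$1080.00 total_interest=$80.00
After 2 (year_end (apply 8% annual interest)): balance=$1166.40 total_interest=$166.40
After 3 (deposit($500)): balance=$1666.40 total_interest=$166.40
After 4 (deposit($100)): balance=$1766.40 total_interest=$166.40
After 5 (year_end (apply 8% annual interest)): balance=$1907.71 total_interest=$307.71
After 6 (month_end (apply 3% monthly interest)): balance=$1964.94 total_interest=$364.94
After 7 (deposit($1000)): balance=$2964.94 total_interest=$364.94
After 8 (month_end (apply 3% monthly interest)): balance=$3053.88 total_interest=$453.88
After 9 (month_end (apply 3% monthly interest)): balance=$3145.49 total_interest=$545.49
After 10 (deposit($50)): balance=$3195.49 total_interest=$545.49
After 11 (deposit($200)): balance=$3395.49 total_interest=$545.49
After 12 (withdraw($300)): balance=$3095.49 total_interest=$545.49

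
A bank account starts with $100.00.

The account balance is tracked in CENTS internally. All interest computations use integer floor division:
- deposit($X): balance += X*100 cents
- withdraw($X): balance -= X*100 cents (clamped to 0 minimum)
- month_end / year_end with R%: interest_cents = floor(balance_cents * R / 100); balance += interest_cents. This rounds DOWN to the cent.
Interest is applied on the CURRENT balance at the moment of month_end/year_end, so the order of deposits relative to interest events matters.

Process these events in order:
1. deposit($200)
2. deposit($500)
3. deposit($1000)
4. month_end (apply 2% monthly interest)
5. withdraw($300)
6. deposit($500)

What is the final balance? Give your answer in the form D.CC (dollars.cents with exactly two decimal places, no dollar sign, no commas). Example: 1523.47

Answer: 2036.00

Derivation:
After 1 (deposit($200)): balance=$300.00 total_interest=$0.00
After 2 (deposit($500)): balance=$800.00 total_interest=$0.00
After 3 (deposit($1000)): balance=$1800.00 total_interest=$0.00
After 4 (month_end (apply 2% monthly interest)): balance=$1836.00 total_interest=$36.00
After 5 (withdraw($300)): balance=$1536.00 total_interest=$36.00
After 6 (deposit($500)): balance=$2036.00 total_interest=$36.00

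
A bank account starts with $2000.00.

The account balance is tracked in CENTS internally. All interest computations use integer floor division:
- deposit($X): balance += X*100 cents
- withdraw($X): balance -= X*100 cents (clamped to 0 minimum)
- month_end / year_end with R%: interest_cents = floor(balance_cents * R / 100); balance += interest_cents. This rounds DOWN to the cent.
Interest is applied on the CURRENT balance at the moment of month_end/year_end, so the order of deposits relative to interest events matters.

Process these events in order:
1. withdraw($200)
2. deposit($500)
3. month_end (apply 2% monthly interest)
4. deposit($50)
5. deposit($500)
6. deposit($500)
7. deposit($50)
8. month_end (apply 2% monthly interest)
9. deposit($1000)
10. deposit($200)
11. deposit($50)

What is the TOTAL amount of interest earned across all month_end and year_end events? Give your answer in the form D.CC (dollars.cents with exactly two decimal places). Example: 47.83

Answer: 114.92

Derivation:
After 1 (withdraw($200)): balance=$1800.00 total_interest=$0.00
After 2 (deposit($500)): balance=$2300.00 total_interest=$0.00
After 3 (month_end (apply 2% monthly interest)): balance=$2346.00 total_interest=$46.00
After 4 (deposit($50)): balance=$2396.00 total_interest=$46.00
After 5 (deposit($500)): balance=$2896.00 total_interest=$46.00
After 6 (deposit($500)): balance=$3396.00 total_interest=$46.00
After 7 (deposit($50)): balance=$3446.00 total_interest=$46.00
After 8 (month_end (apply 2% monthly interest)): balance=$3514.92 total_interest=$114.92
After 9 (deposit($1000)): balance=$4514.92 total_interest=$114.92
After 10 (deposit($200)): balance=$4714.92 total_interest=$114.92
After 11 (deposit($50)): balance=$4764.92 total_interest=$114.92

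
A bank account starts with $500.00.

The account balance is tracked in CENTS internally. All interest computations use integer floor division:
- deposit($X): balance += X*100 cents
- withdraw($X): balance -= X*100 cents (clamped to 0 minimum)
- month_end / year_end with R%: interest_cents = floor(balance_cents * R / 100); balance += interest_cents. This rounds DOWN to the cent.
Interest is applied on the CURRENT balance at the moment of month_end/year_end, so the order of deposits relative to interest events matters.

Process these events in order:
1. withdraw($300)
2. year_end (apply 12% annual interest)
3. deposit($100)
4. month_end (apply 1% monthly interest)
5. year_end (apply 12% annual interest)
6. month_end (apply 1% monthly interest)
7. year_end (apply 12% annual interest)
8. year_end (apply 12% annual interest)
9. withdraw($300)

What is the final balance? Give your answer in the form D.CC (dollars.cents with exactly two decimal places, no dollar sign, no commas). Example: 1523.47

Answer: 164.31

Derivation:
After 1 (withdraw($300)): balance=$200.00 total_interest=$0.00
After 2 (year_end (apply 12% annual interest)): balance=$224.00 total_interest=$24.00
After 3 (deposit($100)): balance=$324.00 total_interest=$24.00
After 4 (month_end (apply 1% monthly interest)): balance=$327.24 total_interest=$27.24
After 5 (year_end (apply 12% annual interest)): balance=$366.50 total_interest=$66.50
After 6 (month_end (apply 1% monthly interest)): balance=$370.16 total_interest=$70.16
After 7 (year_end (apply 12% annual interest)): balance=$414.57 total_interest=$114.57
After 8 (year_end (apply 12% annual interest)): balance=$464.31 total_interest=$164.31
After 9 (withdraw($300)): balance=$164.31 total_interest=$164.31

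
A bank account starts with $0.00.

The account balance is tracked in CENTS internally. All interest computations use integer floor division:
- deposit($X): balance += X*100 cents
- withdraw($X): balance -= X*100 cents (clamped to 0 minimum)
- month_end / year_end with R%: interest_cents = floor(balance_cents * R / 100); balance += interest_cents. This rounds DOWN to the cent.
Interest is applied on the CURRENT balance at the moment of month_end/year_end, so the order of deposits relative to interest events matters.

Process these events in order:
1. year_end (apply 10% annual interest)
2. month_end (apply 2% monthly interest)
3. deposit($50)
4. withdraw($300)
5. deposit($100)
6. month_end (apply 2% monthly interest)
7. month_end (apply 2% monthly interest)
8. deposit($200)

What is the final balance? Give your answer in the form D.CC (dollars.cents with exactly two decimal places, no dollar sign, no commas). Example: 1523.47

After 1 (year_end (apply 10% annual interest)): balance=$0.00 total_interest=$0.00
After 2 (month_end (apply 2% monthly interest)): balance=$0.00 total_interest=$0.00
After 3 (deposit($50)): balance=$50.00 total_interest=$0.00
After 4 (withdraw($300)): balance=$0.00 total_interest=$0.00
After 5 (deposit($100)): balance=$100.00 total_interest=$0.00
After 6 (month_end (apply 2% monthly interest)): balance=$102.00 total_interest=$2.00
After 7 (month_end (apply 2% monthly interest)): balance=$104.04 total_interest=$4.04
After 8 (deposit($200)): balance=$304.04 total_interest=$4.04

Answer: 304.04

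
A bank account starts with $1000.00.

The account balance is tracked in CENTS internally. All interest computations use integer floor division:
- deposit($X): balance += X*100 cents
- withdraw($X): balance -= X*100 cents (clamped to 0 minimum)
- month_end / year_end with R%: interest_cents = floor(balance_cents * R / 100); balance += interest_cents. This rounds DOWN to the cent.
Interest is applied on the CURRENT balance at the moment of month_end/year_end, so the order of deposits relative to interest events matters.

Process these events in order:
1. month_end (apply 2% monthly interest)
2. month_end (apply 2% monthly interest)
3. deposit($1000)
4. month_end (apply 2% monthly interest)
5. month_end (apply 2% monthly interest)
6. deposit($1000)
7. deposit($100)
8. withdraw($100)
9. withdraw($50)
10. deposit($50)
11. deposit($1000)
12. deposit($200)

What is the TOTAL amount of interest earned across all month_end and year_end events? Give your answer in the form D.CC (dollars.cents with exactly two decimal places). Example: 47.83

After 1 (month_end (apply 2% monthly interest)): balance=$1020.00 total_interest=$20.00
After 2 (month_end (apply 2% monthly interest)): balance=$1040.40 total_interest=$40.40
After 3 (deposit($1000)): balance=$2040.40 total_interest=$40.40
After 4 (month_end (apply 2% monthly interest)): balance=$2081.20 total_interest=$81.20
After 5 (month_end (apply 2% monthly interest)): balance=$2122.82 total_interest=$122.82
After 6 (deposit($1000)): balance=$3122.82 total_interest=$122.82
After 7 (deposit($100)): balance=$3222.82 total_interest=$122.82
After 8 (withdraw($100)): balance=$3122.82 total_interest=$122.82
After 9 (withdraw($50)): balance=$3072.82 total_interest=$122.82
After 10 (deposit($50)): balance=$3122.82 total_interest=$122.82
After 11 (deposit($1000)): balance=$4122.82 total_interest=$122.82
After 12 (deposit($200)): balance=$4322.82 total_interest=$122.82

Answer: 122.82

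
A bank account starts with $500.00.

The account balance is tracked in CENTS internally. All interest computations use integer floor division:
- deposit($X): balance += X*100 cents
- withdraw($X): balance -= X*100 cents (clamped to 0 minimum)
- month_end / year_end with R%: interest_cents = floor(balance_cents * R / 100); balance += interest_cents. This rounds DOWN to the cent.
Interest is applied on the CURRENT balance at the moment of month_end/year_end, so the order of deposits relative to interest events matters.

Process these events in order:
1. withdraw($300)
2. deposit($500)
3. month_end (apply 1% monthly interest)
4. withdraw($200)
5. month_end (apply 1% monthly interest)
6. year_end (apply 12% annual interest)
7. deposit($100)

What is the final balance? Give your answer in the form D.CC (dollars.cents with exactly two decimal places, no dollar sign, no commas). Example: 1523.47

After 1 (withdraw($300)): balance=$200.00 total_interest=$0.00
After 2 (deposit($500)): balance=$700.00 total_interest=$0.00
After 3 (month_end (apply 1% monthly interest)): balance=$707.00 total_interest=$7.00
After 4 (withdraw($200)): balance=$507.00 total_interest=$7.00
After 5 (month_end (apply 1% monthly interest)): balance=$512.07 total_interest=$12.07
After 6 (year_end (apply 12% annual interest)): balance=$573.51 total_interest=$73.51
After 7 (deposit($100)): balance=$673.51 total_interest=$73.51

Answer: 673.51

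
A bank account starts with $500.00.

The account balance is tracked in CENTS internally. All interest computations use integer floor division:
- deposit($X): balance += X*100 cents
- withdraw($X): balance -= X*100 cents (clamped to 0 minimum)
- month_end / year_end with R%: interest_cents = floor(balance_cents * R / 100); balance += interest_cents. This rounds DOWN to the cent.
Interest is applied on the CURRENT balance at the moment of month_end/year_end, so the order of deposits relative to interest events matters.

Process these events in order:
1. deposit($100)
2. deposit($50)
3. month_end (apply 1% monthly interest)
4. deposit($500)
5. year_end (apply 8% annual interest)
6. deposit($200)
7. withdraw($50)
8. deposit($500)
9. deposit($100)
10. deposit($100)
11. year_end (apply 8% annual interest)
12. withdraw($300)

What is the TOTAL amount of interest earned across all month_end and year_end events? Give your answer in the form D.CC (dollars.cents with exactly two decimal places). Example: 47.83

Answer: 266.94

Derivation:
After 1 (deposit($100)): balance=$600.00 total_interest=$0.00
After 2 (deposit($50)): balance=$650.00 total_interest=$0.00
After 3 (month_end (apply 1% monthly interest)): balance=$656.50 total_interest=$6.50
After 4 (deposit($500)): balance=$1156.50 total_interest=$6.50
After 5 (year_end (apply 8% annual interest)): balance=$1249.02 total_interest=$99.02
After 6 (deposit($200)): balance=$1449.02 total_interest=$99.02
After 7 (withdraw($50)): balance=$1399.02 total_interest=$99.02
After 8 (deposit($500)): balance=$1899.02 total_interest=$99.02
After 9 (deposit($100)): balance=$1999.02 total_interest=$99.02
After 10 (deposit($100)): balance=$2099.02 total_interest=$99.02
After 11 (year_end (apply 8% annual interest)): balance=$2266.94 total_interest=$266.94
After 12 (withdraw($300)): balance=$1966.94 total_interest=$266.94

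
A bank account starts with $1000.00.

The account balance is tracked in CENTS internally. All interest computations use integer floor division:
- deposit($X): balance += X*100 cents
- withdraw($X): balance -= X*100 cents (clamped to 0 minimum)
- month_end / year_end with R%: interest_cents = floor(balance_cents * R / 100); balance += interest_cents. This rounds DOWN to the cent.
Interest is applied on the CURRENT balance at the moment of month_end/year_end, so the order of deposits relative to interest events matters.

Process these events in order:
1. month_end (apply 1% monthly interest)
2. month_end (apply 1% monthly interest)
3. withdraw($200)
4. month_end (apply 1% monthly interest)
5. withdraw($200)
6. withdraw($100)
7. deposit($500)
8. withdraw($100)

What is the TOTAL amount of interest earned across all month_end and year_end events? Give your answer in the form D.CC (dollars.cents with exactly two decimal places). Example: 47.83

Answer: 28.30

Derivation:
After 1 (month_end (apply 1% monthly interest)): balance=$1010.00 total_interest=$10.00
After 2 (month_end (apply 1% monthly interest)): balance=$1020.10 total_interest=$20.10
After 3 (withdraw($200)): balance=$820.10 total_interest=$20.10
After 4 (month_end (apply 1% monthly interest)): balance=$828.30 total_interest=$28.30
After 5 (withdraw($200)): balance=$628.30 total_interest=$28.30
After 6 (withdraw($100)): balance=$528.30 total_interest=$28.30
After 7 (deposit($500)): balance=$1028.30 total_interest=$28.30
After 8 (withdraw($100)): balance=$928.30 total_interest=$28.30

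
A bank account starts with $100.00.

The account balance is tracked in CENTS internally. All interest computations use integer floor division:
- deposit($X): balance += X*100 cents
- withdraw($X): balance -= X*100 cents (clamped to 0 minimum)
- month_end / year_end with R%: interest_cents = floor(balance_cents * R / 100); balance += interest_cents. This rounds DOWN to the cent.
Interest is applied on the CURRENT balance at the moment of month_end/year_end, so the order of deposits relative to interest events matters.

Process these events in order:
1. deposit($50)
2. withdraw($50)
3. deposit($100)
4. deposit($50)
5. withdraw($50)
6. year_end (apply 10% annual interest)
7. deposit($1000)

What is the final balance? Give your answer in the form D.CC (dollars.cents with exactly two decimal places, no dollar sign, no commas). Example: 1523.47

Answer: 1220.00

Derivation:
After 1 (deposit($50)): balance=$150.00 total_interest=$0.00
After 2 (withdraw($50)): balance=$100.00 total_interest=$0.00
After 3 (deposit($100)): balance=$200.00 total_interest=$0.00
After 4 (deposit($50)): balance=$250.00 total_interest=$0.00
After 5 (withdraw($50)): balance=$200.00 total_interest=$0.00
After 6 (year_end (apply 10% annual interest)): balance=$220.00 total_interest=$20.00
After 7 (deposit($1000)): balance=$1220.00 total_interest=$20.00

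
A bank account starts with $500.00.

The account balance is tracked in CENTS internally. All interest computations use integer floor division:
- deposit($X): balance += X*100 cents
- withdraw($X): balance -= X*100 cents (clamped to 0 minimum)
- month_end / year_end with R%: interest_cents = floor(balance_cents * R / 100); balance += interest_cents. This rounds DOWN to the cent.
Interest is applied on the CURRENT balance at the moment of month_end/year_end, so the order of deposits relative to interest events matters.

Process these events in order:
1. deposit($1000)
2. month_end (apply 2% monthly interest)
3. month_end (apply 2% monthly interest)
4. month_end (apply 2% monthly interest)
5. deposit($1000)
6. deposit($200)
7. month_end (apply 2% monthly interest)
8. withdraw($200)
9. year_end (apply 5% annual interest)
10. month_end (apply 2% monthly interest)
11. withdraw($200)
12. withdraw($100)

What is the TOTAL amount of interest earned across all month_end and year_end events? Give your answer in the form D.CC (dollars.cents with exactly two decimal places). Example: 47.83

Answer: 335.62

Derivation:
After 1 (deposit($1000)): balance=$1500.00 total_interest=$0.00
After 2 (month_end (apply 2% monthly interest)): balance=$1530.00 total_interest=$30.00
After 3 (month_end (apply 2% monthly interest)): balance=$1560.60 total_interest=$60.60
After 4 (month_end (apply 2% monthly interest)): balance=$1591.81 total_interest=$91.81
After 5 (deposit($1000)): balance=$2591.81 total_interest=$91.81
After 6 (deposit($200)): balance=$2791.81 total_interest=$91.81
After 7 (month_end (apply 2% monthly interest)): balance=$2847.64 total_interest=$147.64
After 8 (withdraw($200)): balance=$2647.64 total_interest=$147.64
After 9 (year_end (apply 5% annual interest)): balance=$2780.02 total_interest=$280.02
After 10 (month_end (apply 2% monthly interest)): balance=$2835.62 total_interest=$335.62
After 11 (withdraw($200)): balance=$2635.62 total_interest=$335.62
After 12 (withdraw($100)): balance=$2535.62 total_interest=$335.62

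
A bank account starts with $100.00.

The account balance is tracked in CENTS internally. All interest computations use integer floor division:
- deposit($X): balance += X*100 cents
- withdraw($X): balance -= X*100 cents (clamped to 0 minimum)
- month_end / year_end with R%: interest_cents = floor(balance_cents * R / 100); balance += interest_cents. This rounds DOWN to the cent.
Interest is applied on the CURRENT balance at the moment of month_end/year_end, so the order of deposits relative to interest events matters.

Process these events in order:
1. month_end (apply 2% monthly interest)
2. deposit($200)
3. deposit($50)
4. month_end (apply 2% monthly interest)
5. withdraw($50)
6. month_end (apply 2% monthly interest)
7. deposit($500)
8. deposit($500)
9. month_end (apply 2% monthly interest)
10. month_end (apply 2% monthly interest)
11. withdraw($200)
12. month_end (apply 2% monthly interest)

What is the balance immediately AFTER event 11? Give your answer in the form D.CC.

Answer: 1168.35

Derivation:
After 1 (month_end (apply 2% monthly interest)): balance=$102.00 total_interest=$2.00
After 2 (deposit($200)): balance=$302.00 total_interest=$2.00
After 3 (deposit($50)): balance=$352.00 total_interest=$2.00
After 4 (month_end (apply 2% monthly interest)): balance=$359.04 total_interest=$9.04
After 5 (withdraw($50)): balance=$309.04 total_interest=$9.04
After 6 (month_end (apply 2% monthly interest)): balance=$315.22 total_interest=$15.22
After 7 (deposit($500)): balance=$815.22 total_interest=$15.22
After 8 (deposit($500)): balance=$1315.22 total_interest=$15.22
After 9 (month_end (apply 2% monthly interest)): balance=$1341.52 total_interest=$41.52
After 10 (month_end (apply 2% monthly interest)): balance=$1368.35 total_interest=$68.35
After 11 (withdraw($200)): balance=$1168.35 total_interest=$68.35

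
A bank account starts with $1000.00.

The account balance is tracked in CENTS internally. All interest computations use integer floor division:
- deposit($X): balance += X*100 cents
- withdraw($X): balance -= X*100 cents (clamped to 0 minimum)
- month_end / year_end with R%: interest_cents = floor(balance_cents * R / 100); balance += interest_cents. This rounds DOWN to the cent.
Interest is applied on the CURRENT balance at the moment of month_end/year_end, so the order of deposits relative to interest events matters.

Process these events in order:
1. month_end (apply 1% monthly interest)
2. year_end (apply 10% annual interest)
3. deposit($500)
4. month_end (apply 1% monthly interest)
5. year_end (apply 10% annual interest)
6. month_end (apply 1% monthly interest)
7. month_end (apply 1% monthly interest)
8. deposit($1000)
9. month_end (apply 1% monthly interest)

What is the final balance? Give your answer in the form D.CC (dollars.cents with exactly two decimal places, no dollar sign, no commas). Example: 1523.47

Answer: 2854.03

Derivation:
After 1 (month_end (apply 1% monthly interest)): balance=$1010.00 total_interest=$10.00
After 2 (year_end (apply 10% annual interest)): balance=$1111.00 total_interest=$111.00
After 3 (deposit($500)): balance=$1611.00 total_interest=$111.00
After 4 (month_end (apply 1% monthly interest)): balance=$1627.11 total_interest=$127.11
After 5 (year_end (apply 10% annual interest)): balance=$1789.82 total_interest=$289.82
After 6 (month_end (apply 1% monthly interest)): balance=$1807.71 total_interest=$307.71
After 7 (month_end (apply 1% monthly interest)): balance=$1825.78 total_interest=$325.78
After 8 (deposit($1000)): balance=$2825.78 total_interest=$325.78
After 9 (month_end (apply 1% monthly interest)): balance=$2854.03 total_interest=$354.03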